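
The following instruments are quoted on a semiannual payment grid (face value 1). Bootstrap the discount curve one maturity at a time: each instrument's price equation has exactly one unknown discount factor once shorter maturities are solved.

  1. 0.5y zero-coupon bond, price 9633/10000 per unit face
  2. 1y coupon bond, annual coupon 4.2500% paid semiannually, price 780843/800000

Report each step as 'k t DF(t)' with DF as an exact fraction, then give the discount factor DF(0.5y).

step 1 [0.5y] zero: DF = P = 9633/10000 ≈ 0.963300
step 2 [1y] bond c/2=17/800: DF=(780843/800000 − 17/800·(0.963300))/(1+17/800) = 9357/10000 ≈ 0.935700

1 1/2 9633/10000
2 1 9357/10000
DF(0.5y) = 9633/10000 ≈ 0.963300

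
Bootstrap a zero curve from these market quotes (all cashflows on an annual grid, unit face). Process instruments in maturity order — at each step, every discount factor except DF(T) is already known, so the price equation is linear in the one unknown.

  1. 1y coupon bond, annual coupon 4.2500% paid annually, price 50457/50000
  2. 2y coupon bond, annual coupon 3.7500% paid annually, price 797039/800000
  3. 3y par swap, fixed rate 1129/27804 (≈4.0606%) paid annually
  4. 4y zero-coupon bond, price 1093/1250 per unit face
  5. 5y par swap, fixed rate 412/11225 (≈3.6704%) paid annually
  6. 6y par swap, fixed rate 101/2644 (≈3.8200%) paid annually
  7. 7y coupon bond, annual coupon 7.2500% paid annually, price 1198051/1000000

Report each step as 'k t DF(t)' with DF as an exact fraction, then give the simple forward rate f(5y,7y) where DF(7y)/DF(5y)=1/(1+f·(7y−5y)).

step 1 [1y] bond c/1=17/400: DF=(50457/50000 − 17/400·(0))/(1+17/400) = 121/125 ≈ 0.968000
step 2 [2y] bond c/1=3/80: DF=(797039/800000 − 3/80·(0.968000))/(1+3/80) = 9253/10000 ≈ 0.925300
step 3 [3y] swap r/1=1129/27804: DF=(1 − 1129/27804·(0.968000+0.925300))/(1+1129/27804) = 8871/10000 ≈ 0.887100
step 4 [4y] zero: DF = P = 1093/1250 ≈ 0.874400
step 5 [5y] swap r/1=412/11225: DF=(1 − 412/11225·(0.968000+0.925300+0.887100+0.874400))/(1+412/11225) = 522/625 ≈ 0.835200
step 6 [6y] swap r/1=101/2644: DF=(1 − 101/2644·(0.968000+0.925300+0.887100+0.874400+0.835200))/(1+101/2644) = 399/500 ≈ 0.798000
step 7 [7y] bond c/1=29/400: DF=(1198051/1000000 − 29/400·(0.968000+0.925300+0.887100+0.874400+0.835200+0.798000))/(1+29/400) = 1899/2500 ≈ 0.759600

1 1 121/125
2 2 9253/10000
3 3 8871/10000
4 4 1093/1250
5 5 522/625
6 6 399/500
7 7 1899/2500
f(5y,7y) = ((522/625)/(1899/2500) − 1)/(2) = 21/422 ≈ 4.9763%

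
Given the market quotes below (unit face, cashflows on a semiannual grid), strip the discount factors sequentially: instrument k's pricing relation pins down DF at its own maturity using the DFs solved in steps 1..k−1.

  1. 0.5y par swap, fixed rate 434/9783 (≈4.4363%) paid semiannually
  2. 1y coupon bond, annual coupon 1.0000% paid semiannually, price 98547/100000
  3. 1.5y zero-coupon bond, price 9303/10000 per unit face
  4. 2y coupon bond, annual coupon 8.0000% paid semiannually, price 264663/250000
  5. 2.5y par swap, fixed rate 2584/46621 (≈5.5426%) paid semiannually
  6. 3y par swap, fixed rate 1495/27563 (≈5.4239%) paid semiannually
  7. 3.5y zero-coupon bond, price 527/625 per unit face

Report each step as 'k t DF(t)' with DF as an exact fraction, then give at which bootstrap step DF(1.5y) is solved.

1 1/2 9783/10000
2 1 9757/10000
3 3/2 9303/10000
4 2 907/1000
5 5/2 2177/2500
6 3 1701/2000
7 7/2 527/625
DF(1.5y) is solved at step 3

step 1 [0.5y] swap r/2=217/9783: DF=(1 − 217/9783·(0))/(1+217/9783) = 9783/10000 ≈ 0.978300
step 2 [1y] bond c/2=1/200: DF=(98547/100000 − 1/200·(0.978300))/(1+1/200) = 9757/10000 ≈ 0.975700
step 3 [1.5y] zero: DF = P = 9303/10000 ≈ 0.930300
step 4 [2y] bond c/2=1/25: DF=(264663/250000 − 1/25·(0.978300+0.975700+0.930300))/(1+1/25) = 907/1000 ≈ 0.907000
step 5 [2.5y] swap r/2=1292/46621: DF=(1 − 1292/46621·(0.978300+0.975700+0.930300+0.907000))/(1+1292/46621) = 2177/2500 ≈ 0.870800
step 6 [3y] swap r/2=1495/55126: DF=(1 − 1495/55126·(0.978300+0.975700+0.930300+0.907000+0.870800))/(1+1495/55126) = 1701/2000 ≈ 0.850500
step 7 [3.5y] zero: DF = P = 527/625 ≈ 0.843200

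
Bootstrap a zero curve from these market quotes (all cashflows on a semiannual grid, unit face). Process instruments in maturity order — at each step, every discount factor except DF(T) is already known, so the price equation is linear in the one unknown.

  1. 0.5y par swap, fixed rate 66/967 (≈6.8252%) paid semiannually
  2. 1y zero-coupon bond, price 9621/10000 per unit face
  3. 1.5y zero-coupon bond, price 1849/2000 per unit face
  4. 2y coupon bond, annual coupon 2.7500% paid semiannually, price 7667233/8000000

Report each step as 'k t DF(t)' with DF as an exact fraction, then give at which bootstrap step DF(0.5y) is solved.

step 1 [0.5y] swap r/2=33/967: DF=(1 − 33/967·(0))/(1+33/967) = 967/1000 ≈ 0.967000
step 2 [1y] zero: DF = P = 9621/10000 ≈ 0.962100
step 3 [1.5y] zero: DF = P = 1849/2000 ≈ 0.924500
step 4 [2y] bond c/2=11/800: DF=(7667233/8000000 − 11/800·(0.967000+0.962100+0.924500))/(1+11/800) = 9067/10000 ≈ 0.906700

1 1/2 967/1000
2 1 9621/10000
3 3/2 1849/2000
4 2 9067/10000
DF(0.5y) is solved at step 1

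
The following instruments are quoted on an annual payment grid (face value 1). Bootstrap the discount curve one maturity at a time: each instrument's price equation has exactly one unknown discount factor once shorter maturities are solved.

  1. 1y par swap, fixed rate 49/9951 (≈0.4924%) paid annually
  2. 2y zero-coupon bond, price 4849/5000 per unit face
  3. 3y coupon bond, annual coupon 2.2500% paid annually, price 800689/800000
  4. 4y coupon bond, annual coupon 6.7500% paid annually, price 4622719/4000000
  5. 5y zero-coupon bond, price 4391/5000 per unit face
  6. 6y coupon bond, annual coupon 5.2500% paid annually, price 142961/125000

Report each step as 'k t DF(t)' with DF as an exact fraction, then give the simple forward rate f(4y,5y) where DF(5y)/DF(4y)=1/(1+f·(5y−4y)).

1 1 9951/10000
2 2 4849/5000
3 3 2339/2500
4 4 562/625
5 5 4391/5000
6 6 8533/10000
f(4y,5y) = ((562/625)/(4391/5000) − 1)/(1) = 105/4391 ≈ 2.3913%

step 1 [1y] swap r/1=49/9951: DF=(1 − 49/9951·(0))/(1+49/9951) = 9951/10000 ≈ 0.995100
step 2 [2y] zero: DF = P = 4849/5000 ≈ 0.969800
step 3 [3y] bond c/1=9/400: DF=(800689/800000 − 9/400·(0.995100+0.969800))/(1+9/400) = 2339/2500 ≈ 0.935600
step 4 [4y] bond c/1=27/400: DF=(4622719/4000000 − 27/400·(0.995100+0.969800+0.935600))/(1+27/400) = 562/625 ≈ 0.899200
step 5 [5y] zero: DF = P = 4391/5000 ≈ 0.878200
step 6 [6y] bond c/1=21/400: DF=(142961/125000 − 21/400·(0.995100+0.969800+0.935600+0.899200+0.878200))/(1+21/400) = 8533/10000 ≈ 0.853300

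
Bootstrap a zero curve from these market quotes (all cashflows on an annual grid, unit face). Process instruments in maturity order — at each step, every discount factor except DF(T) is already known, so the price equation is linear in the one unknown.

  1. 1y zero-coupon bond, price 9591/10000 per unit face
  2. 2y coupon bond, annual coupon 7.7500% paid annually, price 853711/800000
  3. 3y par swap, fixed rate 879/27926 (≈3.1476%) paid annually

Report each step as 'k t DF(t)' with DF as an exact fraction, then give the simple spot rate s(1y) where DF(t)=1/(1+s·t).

step 1 [1y] zero: DF = P = 9591/10000 ≈ 0.959100
step 2 [2y] bond c/1=31/400: DF=(853711/800000 − 31/400·(0.959100))/(1+31/400) = 4607/5000 ≈ 0.921400
step 3 [3y] swap r/1=879/27926: DF=(1 − 879/27926·(0.959100+0.921400))/(1+879/27926) = 9121/10000 ≈ 0.912100

1 1 9591/10000
2 2 4607/5000
3 3 9121/10000
s(1y) = (1/(9591/10000) − 1)/(1) = 409/9591 ≈ 4.2644%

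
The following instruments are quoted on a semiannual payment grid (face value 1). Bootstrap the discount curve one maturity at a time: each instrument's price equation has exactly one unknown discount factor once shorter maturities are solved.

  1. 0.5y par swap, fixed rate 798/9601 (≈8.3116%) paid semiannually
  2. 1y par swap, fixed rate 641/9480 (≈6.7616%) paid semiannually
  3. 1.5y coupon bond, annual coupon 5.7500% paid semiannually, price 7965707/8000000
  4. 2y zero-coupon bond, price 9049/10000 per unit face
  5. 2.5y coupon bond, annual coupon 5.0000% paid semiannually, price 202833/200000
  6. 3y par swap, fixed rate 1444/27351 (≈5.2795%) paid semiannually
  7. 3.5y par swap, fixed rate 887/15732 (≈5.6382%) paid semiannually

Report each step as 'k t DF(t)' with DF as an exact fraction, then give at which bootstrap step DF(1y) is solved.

step 1 [0.5y] swap r/2=399/9601: DF=(1 − 399/9601·(0))/(1+399/9601) = 9601/10000 ≈ 0.960100
step 2 [1y] swap r/2=641/18960: DF=(1 − 641/18960·(0.960100))/(1+641/18960) = 9359/10000 ≈ 0.935900
step 3 [1.5y] bond c/2=23/800: DF=(7965707/8000000 − 23/800·(0.960100+0.935900))/(1+23/800) = 9149/10000 ≈ 0.914900
step 4 [2y] zero: DF = P = 9049/10000 ≈ 0.904900
step 5 [2.5y] bond c/2=1/40: DF=(202833/200000 − 1/40·(0.960100+0.935900+0.914900+0.904900))/(1+1/40) = 2247/2500 ≈ 0.898800
step 6 [3y] swap r/2=722/27351: DF=(1 − 722/27351·(0.960100+0.935900+0.914900+0.904900+0.898800))/(1+722/27351) = 2139/2500 ≈ 0.855600
step 7 [3.5y] swap r/2=887/31464: DF=(1 − 887/31464·(0.960100+0.935900+0.914900+0.904900+0.898800+0.855600))/(1+887/31464) = 4113/5000 ≈ 0.822600

1 1/2 9601/10000
2 1 9359/10000
3 3/2 9149/10000
4 2 9049/10000
5 5/2 2247/2500
6 3 2139/2500
7 7/2 4113/5000
DF(1y) is solved at step 2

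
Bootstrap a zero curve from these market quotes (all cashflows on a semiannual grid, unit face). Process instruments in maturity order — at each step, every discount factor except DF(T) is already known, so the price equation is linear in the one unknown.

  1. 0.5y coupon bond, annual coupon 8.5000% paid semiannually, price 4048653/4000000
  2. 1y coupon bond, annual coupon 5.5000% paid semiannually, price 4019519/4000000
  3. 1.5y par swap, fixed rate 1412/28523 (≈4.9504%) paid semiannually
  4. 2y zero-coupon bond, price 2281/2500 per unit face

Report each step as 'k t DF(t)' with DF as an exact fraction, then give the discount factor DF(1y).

step 1 [0.5y] bond c/2=17/400: DF=(4048653/4000000 − 17/400·(0))/(1+17/400) = 9709/10000 ≈ 0.970900
step 2 [1y] bond c/2=11/400: DF=(4019519/4000000 − 11/400·(0.970900))/(1+11/400) = 119/125 ≈ 0.952000
step 3 [1.5y] swap r/2=706/28523: DF=(1 − 706/28523·(0.970900+0.952000))/(1+706/28523) = 4647/5000 ≈ 0.929400
step 4 [2y] zero: DF = P = 2281/2500 ≈ 0.912400

1 1/2 9709/10000
2 1 119/125
3 3/2 4647/5000
4 2 2281/2500
DF(1y) = 119/125 ≈ 0.952000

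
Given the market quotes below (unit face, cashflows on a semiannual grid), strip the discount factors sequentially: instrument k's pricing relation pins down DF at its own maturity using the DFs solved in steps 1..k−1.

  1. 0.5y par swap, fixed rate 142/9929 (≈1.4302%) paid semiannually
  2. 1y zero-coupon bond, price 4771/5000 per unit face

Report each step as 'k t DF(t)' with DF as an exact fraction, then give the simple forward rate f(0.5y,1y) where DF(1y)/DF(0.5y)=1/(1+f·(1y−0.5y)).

step 1 [0.5y] swap r/2=71/9929: DF=(1 − 71/9929·(0))/(1+71/9929) = 9929/10000 ≈ 0.992900
step 2 [1y] zero: DF = P = 4771/5000 ≈ 0.954200

1 1/2 9929/10000
2 1 4771/5000
f(0.5y,1y) = ((9929/10000)/(4771/5000) − 1)/(1/2) = 387/4771 ≈ 8.1115%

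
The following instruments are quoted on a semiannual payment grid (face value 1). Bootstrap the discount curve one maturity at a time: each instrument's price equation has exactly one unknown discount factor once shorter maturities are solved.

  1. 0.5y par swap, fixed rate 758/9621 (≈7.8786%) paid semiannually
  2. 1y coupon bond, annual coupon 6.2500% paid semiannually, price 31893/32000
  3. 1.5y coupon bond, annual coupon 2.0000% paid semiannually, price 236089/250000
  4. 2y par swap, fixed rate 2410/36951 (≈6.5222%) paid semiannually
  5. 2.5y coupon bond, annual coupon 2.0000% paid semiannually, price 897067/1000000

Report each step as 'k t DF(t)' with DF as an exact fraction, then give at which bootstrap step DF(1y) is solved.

1 1/2 9621/10000
2 1 9373/10000
3 3/2 4581/5000
4 2 1759/2000
5 5/2 2129/2500
DF(1y) is solved at step 2

step 1 [0.5y] swap r/2=379/9621: DF=(1 − 379/9621·(0))/(1+379/9621) = 9621/10000 ≈ 0.962100
step 2 [1y] bond c/2=1/32: DF=(31893/32000 − 1/32·(0.962100))/(1+1/32) = 9373/10000 ≈ 0.937300
step 3 [1.5y] bond c/2=1/100: DF=(236089/250000 − 1/100·(0.962100+0.937300))/(1+1/100) = 4581/5000 ≈ 0.916200
step 4 [2y] swap r/2=1205/36951: DF=(1 − 1205/36951·(0.962100+0.937300+0.916200))/(1+1205/36951) = 1759/2000 ≈ 0.879500
step 5 [2.5y] bond c/2=1/100: DF=(897067/1000000 − 1/100·(0.962100+0.937300+0.916200+0.879500))/(1+1/100) = 2129/2500 ≈ 0.851600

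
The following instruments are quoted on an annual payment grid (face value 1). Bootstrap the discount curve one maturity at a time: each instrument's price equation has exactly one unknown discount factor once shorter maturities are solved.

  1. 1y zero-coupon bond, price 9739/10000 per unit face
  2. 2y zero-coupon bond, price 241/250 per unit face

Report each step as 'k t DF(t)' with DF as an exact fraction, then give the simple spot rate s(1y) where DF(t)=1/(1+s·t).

1 1 9739/10000
2 2 241/250
s(1y) = (1/(9739/10000) − 1)/(1) = 261/9739 ≈ 2.6799%

step 1 [1y] zero: DF = P = 9739/10000 ≈ 0.973900
step 2 [2y] zero: DF = P = 241/250 ≈ 0.964000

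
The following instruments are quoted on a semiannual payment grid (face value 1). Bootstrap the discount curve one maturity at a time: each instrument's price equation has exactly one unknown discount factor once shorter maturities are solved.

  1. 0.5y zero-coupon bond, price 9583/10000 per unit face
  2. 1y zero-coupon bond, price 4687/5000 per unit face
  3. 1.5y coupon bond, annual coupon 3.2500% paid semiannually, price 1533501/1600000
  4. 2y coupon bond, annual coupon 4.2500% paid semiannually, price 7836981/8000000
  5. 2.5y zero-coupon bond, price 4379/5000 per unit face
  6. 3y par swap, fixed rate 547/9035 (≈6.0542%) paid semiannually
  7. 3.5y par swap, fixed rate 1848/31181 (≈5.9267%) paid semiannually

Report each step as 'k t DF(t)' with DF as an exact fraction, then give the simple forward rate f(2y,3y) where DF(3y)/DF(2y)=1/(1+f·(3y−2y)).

1 1/2 9583/10000
2 1 4687/5000
3 3/2 1141/1250
4 2 563/625
5 5/2 4379/5000
6 3 8359/10000
7 7/2 1019/1250
f(2y,3y) = ((563/625)/(8359/10000) − 1)/(1) = 649/8359 ≈ 7.7641%

step 1 [0.5y] zero: DF = P = 9583/10000 ≈ 0.958300
step 2 [1y] zero: DF = P = 4687/5000 ≈ 0.937400
step 3 [1.5y] bond c/2=13/800: DF=(1533501/1600000 − 13/800·(0.958300+0.937400))/(1+13/800) = 1141/1250 ≈ 0.912800
step 4 [2y] bond c/2=17/800: DF=(7836981/8000000 − 17/800·(0.958300+0.937400+0.912800))/(1+17/800) = 563/625 ≈ 0.900800
step 5 [2.5y] zero: DF = P = 4379/5000 ≈ 0.875800
step 6 [3y] swap r/2=547/18070: DF=(1 − 547/18070·(0.958300+0.937400+0.912800+0.900800+0.875800))/(1+547/18070) = 8359/10000 ≈ 0.835900
step 7 [3.5y] swap r/2=924/31181: DF=(1 − 924/31181·(0.958300+0.937400+0.912800+0.900800+0.875800+0.835900))/(1+924/31181) = 1019/1250 ≈ 0.815200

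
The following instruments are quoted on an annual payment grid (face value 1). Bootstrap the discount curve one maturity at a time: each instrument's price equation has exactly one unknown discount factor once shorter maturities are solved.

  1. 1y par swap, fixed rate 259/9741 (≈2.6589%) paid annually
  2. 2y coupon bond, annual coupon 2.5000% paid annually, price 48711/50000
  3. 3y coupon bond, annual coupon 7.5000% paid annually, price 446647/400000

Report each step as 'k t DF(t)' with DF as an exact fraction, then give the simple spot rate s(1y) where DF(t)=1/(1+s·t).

step 1 [1y] swap r/1=259/9741: DF=(1 − 259/9741·(0))/(1+259/9741) = 9741/10000 ≈ 0.974100
step 2 [2y] bond c/1=1/40: DF=(48711/50000 − 1/40·(0.974100))/(1+1/40) = 9267/10000 ≈ 0.926700
step 3 [3y] bond c/1=3/40: DF=(446647/400000 − 3/40·(0.974100+0.926700))/(1+3/40) = 9061/10000 ≈ 0.906100

1 1 9741/10000
2 2 9267/10000
3 3 9061/10000
s(1y) = (1/(9741/10000) − 1)/(1) = 259/9741 ≈ 2.6589%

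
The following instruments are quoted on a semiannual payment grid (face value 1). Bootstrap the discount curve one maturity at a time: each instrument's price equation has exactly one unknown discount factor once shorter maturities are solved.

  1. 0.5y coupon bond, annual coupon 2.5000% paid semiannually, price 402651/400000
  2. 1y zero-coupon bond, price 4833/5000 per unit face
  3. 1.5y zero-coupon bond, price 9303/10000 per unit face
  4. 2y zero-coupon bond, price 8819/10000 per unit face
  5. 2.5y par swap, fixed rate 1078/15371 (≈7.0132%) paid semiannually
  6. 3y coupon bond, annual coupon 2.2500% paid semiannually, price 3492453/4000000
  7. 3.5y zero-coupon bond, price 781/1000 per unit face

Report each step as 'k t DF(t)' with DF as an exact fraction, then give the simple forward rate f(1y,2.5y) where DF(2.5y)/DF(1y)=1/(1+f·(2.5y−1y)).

1 1/2 4971/5000
2 1 4833/5000
3 3/2 9303/10000
4 2 8819/10000
5 5/2 8383/10000
6 3 8121/10000
7 7/2 781/1000
f(1y,2.5y) = ((4833/5000)/(8383/10000) − 1)/(3/2) = 2566/25149 ≈ 10.2032%

step 1 [0.5y] bond c/2=1/80: DF=(402651/400000 − 1/80·(0))/(1+1/80) = 4971/5000 ≈ 0.994200
step 2 [1y] zero: DF = P = 4833/5000 ≈ 0.966600
step 3 [1.5y] zero: DF = P = 9303/10000 ≈ 0.930300
step 4 [2y] zero: DF = P = 8819/10000 ≈ 0.881900
step 5 [2.5y] swap r/2=539/15371: DF=(1 − 539/15371·(0.994200+0.966600+0.930300+0.881900))/(1+539/15371) = 8383/10000 ≈ 0.838300
step 6 [3y] bond c/2=9/800: DF=(3492453/4000000 − 9/800·(0.994200+0.966600+0.930300+0.881900+0.838300))/(1+9/800) = 8121/10000 ≈ 0.812100
step 7 [3.5y] zero: DF = P = 781/1000 ≈ 0.781000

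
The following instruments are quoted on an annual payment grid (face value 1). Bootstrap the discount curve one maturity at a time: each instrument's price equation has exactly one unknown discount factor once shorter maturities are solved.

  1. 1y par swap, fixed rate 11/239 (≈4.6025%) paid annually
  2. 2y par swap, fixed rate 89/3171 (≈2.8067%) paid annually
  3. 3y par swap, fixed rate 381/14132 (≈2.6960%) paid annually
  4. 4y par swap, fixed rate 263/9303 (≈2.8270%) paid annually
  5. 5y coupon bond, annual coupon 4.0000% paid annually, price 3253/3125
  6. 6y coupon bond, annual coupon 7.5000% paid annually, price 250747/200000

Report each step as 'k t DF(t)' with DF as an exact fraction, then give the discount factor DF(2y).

step 1 [1y] swap r/1=11/239: DF=(1 − 11/239·(0))/(1+11/239) = 239/250 ≈ 0.956000
step 2 [2y] swap r/1=89/3171: DF=(1 − 89/3171·(0.956000))/(1+89/3171) = 4733/5000 ≈ 0.946600
step 3 [3y] swap r/1=381/14132: DF=(1 − 381/14132·(0.956000+0.946600))/(1+381/14132) = 4619/5000 ≈ 0.923800
step 4 [4y] swap r/1=263/9303: DF=(1 − 263/9303·(0.956000+0.946600+0.923800))/(1+263/9303) = 2237/2500 ≈ 0.894800
step 5 [5y] bond c/1=1/25: DF=(3253/3125 − 1/25·(0.956000+0.946600+0.923800+0.894800))/(1+1/25) = 4289/5000 ≈ 0.857800
step 6 [6y] bond c/1=3/40: DF=(250747/200000 − 3/40·(0.956000+0.946600+0.923800+0.894800+0.857800))/(1+3/40) = 2117/2500 ≈ 0.846800

1 1 239/250
2 2 4733/5000
3 3 4619/5000
4 4 2237/2500
5 5 4289/5000
6 6 2117/2500
DF(2y) = 4733/5000 ≈ 0.946600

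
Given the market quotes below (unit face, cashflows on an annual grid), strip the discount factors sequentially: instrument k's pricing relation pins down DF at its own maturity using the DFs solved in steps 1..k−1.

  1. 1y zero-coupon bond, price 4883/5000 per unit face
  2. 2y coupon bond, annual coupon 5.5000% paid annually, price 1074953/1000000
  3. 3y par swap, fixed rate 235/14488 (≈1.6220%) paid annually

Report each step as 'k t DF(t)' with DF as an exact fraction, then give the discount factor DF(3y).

1 1 4883/5000
2 2 121/125
3 3 953/1000
DF(3y) = 953/1000 ≈ 0.953000

step 1 [1y] zero: DF = P = 4883/5000 ≈ 0.976600
step 2 [2y] bond c/1=11/200: DF=(1074953/1000000 − 11/200·(0.976600))/(1+11/200) = 121/125 ≈ 0.968000
step 3 [3y] swap r/1=235/14488: DF=(1 − 235/14488·(0.976600+0.968000))/(1+235/14488) = 953/1000 ≈ 0.953000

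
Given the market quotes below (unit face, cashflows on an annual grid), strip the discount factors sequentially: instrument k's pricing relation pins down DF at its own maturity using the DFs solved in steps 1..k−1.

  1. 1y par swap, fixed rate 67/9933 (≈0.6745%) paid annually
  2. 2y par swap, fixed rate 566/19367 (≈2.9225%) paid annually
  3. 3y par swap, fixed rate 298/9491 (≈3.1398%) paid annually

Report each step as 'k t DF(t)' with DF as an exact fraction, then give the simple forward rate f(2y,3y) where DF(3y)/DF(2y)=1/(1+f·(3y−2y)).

1 1 9933/10000
2 2 4717/5000
3 3 4553/5000
f(2y,3y) = ((4717/5000)/(4553/5000) − 1)/(1) = 164/4553 ≈ 3.6020%

step 1 [1y] swap r/1=67/9933: DF=(1 − 67/9933·(0))/(1+67/9933) = 9933/10000 ≈ 0.993300
step 2 [2y] swap r/1=566/19367: DF=(1 − 566/19367·(0.993300))/(1+566/19367) = 4717/5000 ≈ 0.943400
step 3 [3y] swap r/1=298/9491: DF=(1 − 298/9491·(0.993300+0.943400))/(1+298/9491) = 4553/5000 ≈ 0.910600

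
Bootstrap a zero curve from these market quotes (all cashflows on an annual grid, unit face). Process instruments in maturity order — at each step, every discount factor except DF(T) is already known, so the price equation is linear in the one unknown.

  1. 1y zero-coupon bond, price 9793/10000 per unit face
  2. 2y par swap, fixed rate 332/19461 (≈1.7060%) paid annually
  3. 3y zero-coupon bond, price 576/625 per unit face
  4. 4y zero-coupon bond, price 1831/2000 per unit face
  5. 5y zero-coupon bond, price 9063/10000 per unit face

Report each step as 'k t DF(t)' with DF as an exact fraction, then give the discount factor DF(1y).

step 1 [1y] zero: DF = P = 9793/10000 ≈ 0.979300
step 2 [2y] swap r/1=332/19461: DF=(1 − 332/19461·(0.979300))/(1+332/19461) = 2417/2500 ≈ 0.966800
step 3 [3y] zero: DF = P = 576/625 ≈ 0.921600
step 4 [4y] zero: DF = P = 1831/2000 ≈ 0.915500
step 5 [5y] zero: DF = P = 9063/10000 ≈ 0.906300

1 1 9793/10000
2 2 2417/2500
3 3 576/625
4 4 1831/2000
5 5 9063/10000
DF(1y) = 9793/10000 ≈ 0.979300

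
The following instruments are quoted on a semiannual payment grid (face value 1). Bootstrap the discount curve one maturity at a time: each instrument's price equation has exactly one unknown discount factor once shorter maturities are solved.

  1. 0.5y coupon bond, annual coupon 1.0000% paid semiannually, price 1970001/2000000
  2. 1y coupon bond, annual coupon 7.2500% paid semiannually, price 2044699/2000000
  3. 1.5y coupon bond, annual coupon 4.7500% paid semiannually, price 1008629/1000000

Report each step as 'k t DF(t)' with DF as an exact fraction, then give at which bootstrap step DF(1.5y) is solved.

step 1 [0.5y] bond c/2=1/200: DF=(1970001/2000000 − 1/200·(0))/(1+1/200) = 9801/10000 ≈ 0.980100
step 2 [1y] bond c/2=29/800: DF=(2044699/2000000 − 29/800·(0.980100))/(1+29/800) = 9523/10000 ≈ 0.952300
step 3 [1.5y] bond c/2=19/800: DF=(1008629/1000000 − 19/800·(0.980100+0.952300))/(1+19/800) = 2351/2500 ≈ 0.940400

1 1/2 9801/10000
2 1 9523/10000
3 3/2 2351/2500
DF(1.5y) is solved at step 3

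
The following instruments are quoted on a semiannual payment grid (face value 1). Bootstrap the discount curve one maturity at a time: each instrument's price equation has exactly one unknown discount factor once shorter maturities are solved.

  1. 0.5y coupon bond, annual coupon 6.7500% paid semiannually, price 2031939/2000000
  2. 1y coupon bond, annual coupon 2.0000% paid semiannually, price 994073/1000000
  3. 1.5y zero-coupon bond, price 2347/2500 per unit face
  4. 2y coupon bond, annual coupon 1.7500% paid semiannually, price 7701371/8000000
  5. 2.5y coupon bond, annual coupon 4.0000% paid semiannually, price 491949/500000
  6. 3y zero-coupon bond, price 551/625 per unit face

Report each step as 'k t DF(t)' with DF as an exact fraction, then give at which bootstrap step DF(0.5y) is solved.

1 1/2 2457/2500
2 1 1949/2000
3 3/2 2347/2500
4 2 2323/2500
5 5/2 556/625
6 3 551/625
DF(0.5y) is solved at step 1

step 1 [0.5y] bond c/2=27/800: DF=(2031939/2000000 − 27/800·(0))/(1+27/800) = 2457/2500 ≈ 0.982800
step 2 [1y] bond c/2=1/100: DF=(994073/1000000 − 1/100·(0.982800))/(1+1/100) = 1949/2000 ≈ 0.974500
step 3 [1.5y] zero: DF = P = 2347/2500 ≈ 0.938800
step 4 [2y] bond c/2=7/800: DF=(7701371/8000000 − 7/800·(0.982800+0.974500+0.938800))/(1+7/800) = 2323/2500 ≈ 0.929200
step 5 [2.5y] bond c/2=1/50: DF=(491949/500000 − 1/50·(0.982800+0.974500+0.938800+0.929200))/(1+1/50) = 556/625 ≈ 0.889600
step 6 [3y] zero: DF = P = 551/625 ≈ 0.881600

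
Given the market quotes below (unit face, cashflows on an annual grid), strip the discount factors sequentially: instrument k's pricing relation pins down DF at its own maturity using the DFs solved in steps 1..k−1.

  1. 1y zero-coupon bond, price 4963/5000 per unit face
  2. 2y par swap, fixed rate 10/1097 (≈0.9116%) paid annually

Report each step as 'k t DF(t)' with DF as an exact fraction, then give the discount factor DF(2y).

step 1 [1y] zero: DF = P = 4963/5000 ≈ 0.992600
step 2 [2y] swap r/1=10/1097: DF=(1 − 10/1097·(0.992600))/(1+10/1097) = 491/500 ≈ 0.982000

1 1 4963/5000
2 2 491/500
DF(2y) = 491/500 ≈ 0.982000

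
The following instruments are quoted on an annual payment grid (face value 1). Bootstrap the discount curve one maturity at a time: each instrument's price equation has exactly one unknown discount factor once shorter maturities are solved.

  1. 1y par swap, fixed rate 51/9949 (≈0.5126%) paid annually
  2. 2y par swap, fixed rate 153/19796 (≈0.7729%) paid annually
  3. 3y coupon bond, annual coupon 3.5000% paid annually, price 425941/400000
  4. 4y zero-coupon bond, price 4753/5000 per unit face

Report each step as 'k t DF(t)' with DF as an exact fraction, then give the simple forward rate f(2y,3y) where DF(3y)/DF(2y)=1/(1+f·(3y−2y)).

step 1 [1y] swap r/1=51/9949: DF=(1 − 51/9949·(0))/(1+51/9949) = 9949/10000 ≈ 0.994900
step 2 [2y] swap r/1=153/19796: DF=(1 − 153/19796·(0.994900))/(1+153/19796) = 9847/10000 ≈ 0.984700
step 3 [3y] bond c/1=7/200: DF=(425941/400000 − 7/200·(0.994900+0.984700))/(1+7/200) = 9619/10000 ≈ 0.961900
step 4 [4y] zero: DF = P = 4753/5000 ≈ 0.950600

1 1 9949/10000
2 2 9847/10000
3 3 9619/10000
4 4 4753/5000
f(2y,3y) = ((9847/10000)/(9619/10000) − 1)/(1) = 228/9619 ≈ 2.3703%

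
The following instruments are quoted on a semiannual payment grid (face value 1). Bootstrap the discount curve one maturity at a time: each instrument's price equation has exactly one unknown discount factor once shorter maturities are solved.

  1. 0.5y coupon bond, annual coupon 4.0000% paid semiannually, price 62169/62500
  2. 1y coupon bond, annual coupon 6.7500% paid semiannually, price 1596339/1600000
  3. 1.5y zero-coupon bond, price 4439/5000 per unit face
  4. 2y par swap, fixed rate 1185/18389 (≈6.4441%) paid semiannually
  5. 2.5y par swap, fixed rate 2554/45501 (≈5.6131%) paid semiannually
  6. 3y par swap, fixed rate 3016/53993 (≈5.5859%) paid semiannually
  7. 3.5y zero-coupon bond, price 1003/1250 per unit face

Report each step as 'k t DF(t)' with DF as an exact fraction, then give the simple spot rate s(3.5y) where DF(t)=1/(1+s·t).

1 1/2 1219/1250
2 1 9333/10000
3 3/2 4439/5000
4 2 1763/2000
5 5/2 8723/10000
6 3 2123/2500
7 7/2 1003/1250
s(3.5y) = (1/(1003/1250) − 1)/(7/2) = 494/7021 ≈ 7.0360%

step 1 [0.5y] bond c/2=1/50: DF=(62169/62500 − 1/50·(0))/(1+1/50) = 1219/1250 ≈ 0.975200
step 2 [1y] bond c/2=27/800: DF=(1596339/1600000 − 27/800·(0.975200))/(1+27/800) = 9333/10000 ≈ 0.933300
step 3 [1.5y] zero: DF = P = 4439/5000 ≈ 0.887800
step 4 [2y] swap r/2=1185/36778: DF=(1 − 1185/36778·(0.975200+0.933300+0.887800))/(1+1185/36778) = 1763/2000 ≈ 0.881500
step 5 [2.5y] swap r/2=1277/45501: DF=(1 − 1277/45501·(0.975200+0.933300+0.887800+0.881500))/(1+1277/45501) = 8723/10000 ≈ 0.872300
step 6 [3y] swap r/2=1508/53993: DF=(1 − 1508/53993·(0.975200+0.933300+0.887800+0.881500+0.872300))/(1+1508/53993) = 2123/2500 ≈ 0.849200
step 7 [3.5y] zero: DF = P = 1003/1250 ≈ 0.802400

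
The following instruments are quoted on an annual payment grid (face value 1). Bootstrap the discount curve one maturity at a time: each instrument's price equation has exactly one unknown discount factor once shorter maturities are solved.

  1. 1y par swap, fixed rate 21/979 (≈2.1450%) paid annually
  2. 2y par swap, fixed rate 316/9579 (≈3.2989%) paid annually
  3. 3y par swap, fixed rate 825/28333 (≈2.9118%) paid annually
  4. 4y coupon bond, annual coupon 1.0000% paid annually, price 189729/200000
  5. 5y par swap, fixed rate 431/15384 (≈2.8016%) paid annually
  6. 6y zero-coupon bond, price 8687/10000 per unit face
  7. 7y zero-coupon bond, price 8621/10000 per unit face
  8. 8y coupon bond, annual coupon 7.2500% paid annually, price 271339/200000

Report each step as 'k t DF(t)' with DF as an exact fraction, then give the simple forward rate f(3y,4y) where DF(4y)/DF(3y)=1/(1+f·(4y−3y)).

1 1 979/1000
2 2 1171/1250
3 3 367/400
4 4 1139/1250
5 5 8707/10000
6 6 8687/10000
7 7 8621/10000
8 8 209/250
f(3y,4y) = ((367/400)/(1139/1250) − 1)/(1) = 63/9112 ≈ 0.6914%

step 1 [1y] swap r/1=21/979: DF=(1 − 21/979·(0))/(1+21/979) = 979/1000 ≈ 0.979000
step 2 [2y] swap r/1=316/9579: DF=(1 − 316/9579·(0.979000))/(1+316/9579) = 1171/1250 ≈ 0.936800
step 3 [3y] swap r/1=825/28333: DF=(1 − 825/28333·(0.979000+0.936800))/(1+825/28333) = 367/400 ≈ 0.917500
step 4 [4y] bond c/1=1/100: DF=(189729/200000 − 1/100·(0.979000+0.936800+0.917500))/(1+1/100) = 1139/1250 ≈ 0.911200
step 5 [5y] swap r/1=431/15384: DF=(1 − 431/15384·(0.979000+0.936800+0.917500+0.911200))/(1+431/15384) = 8707/10000 ≈ 0.870700
step 6 [6y] zero: DF = P = 8687/10000 ≈ 0.868700
step 7 [7y] zero: DF = P = 8621/10000 ≈ 0.862100
step 8 [8y] bond c/1=29/400: DF=(271339/200000 − 29/400·(0.979000+0.936800+0.917500+0.911200+0.870700+0.868700+0.862100))/(1+29/400) = 209/250 ≈ 0.836000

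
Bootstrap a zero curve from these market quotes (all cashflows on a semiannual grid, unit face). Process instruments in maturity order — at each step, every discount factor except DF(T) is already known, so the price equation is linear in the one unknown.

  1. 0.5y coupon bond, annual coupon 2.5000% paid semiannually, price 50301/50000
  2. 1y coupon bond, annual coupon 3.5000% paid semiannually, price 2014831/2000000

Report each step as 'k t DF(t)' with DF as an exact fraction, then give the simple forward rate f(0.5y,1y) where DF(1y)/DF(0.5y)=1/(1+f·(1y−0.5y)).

1 1/2 621/625
2 1 973/1000
f(0.5y,1y) = ((621/625)/(973/1000) − 1)/(1/2) = 206/4865 ≈ 4.2343%

step 1 [0.5y] bond c/2=1/80: DF=(50301/50000 − 1/80·(0))/(1+1/80) = 621/625 ≈ 0.993600
step 2 [1y] bond c/2=7/400: DF=(2014831/2000000 − 7/400·(0.993600))/(1+7/400) = 973/1000 ≈ 0.973000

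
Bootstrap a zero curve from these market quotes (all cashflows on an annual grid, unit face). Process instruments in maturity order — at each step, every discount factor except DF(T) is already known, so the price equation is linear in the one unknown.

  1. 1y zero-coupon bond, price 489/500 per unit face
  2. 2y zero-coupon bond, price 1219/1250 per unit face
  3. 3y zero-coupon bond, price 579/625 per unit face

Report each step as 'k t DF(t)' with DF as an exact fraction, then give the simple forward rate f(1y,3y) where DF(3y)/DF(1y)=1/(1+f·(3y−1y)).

step 1 [1y] zero: DF = P = 489/500 ≈ 0.978000
step 2 [2y] zero: DF = P = 1219/1250 ≈ 0.975200
step 3 [3y] zero: DF = P = 579/625 ≈ 0.926400

1 1 489/500
2 2 1219/1250
3 3 579/625
f(1y,3y) = ((489/500)/(579/625) − 1)/(2) = 43/1544 ≈ 2.7850%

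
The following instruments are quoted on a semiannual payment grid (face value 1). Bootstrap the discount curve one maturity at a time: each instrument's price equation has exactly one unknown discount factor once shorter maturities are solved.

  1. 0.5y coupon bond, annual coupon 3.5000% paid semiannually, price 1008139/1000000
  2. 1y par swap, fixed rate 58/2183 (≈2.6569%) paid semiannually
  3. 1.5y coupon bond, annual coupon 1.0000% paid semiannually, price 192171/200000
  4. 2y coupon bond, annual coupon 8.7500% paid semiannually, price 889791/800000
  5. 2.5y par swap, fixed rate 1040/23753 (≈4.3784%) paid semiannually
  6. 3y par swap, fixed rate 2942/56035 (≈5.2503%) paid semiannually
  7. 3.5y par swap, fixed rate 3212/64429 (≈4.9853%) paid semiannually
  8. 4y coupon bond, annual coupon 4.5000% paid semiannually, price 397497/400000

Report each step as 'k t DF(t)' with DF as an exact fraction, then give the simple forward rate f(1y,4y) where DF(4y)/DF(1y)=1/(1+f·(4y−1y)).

1 1/2 2477/2500
2 1 9739/10000
3 3/2 9463/10000
4 2 2359/2500
5 5/2 112/125
6 3 8529/10000
7 7/2 4197/5000
8 4 8301/10000
f(1y,4y) = ((9739/10000)/(8301/10000) − 1)/(3) = 1438/24903 ≈ 5.7744%

step 1 [0.5y] bond c/2=7/400: DF=(1008139/1000000 − 7/400·(0))/(1+7/400) = 2477/2500 ≈ 0.990800
step 2 [1y] swap r/2=29/2183: DF=(1 − 29/2183·(0.990800))/(1+29/2183) = 9739/10000 ≈ 0.973900
step 3 [1.5y] bond c/2=1/200: DF=(192171/200000 − 1/200·(0.990800+0.973900))/(1+1/200) = 9463/10000 ≈ 0.946300
step 4 [2y] bond c/2=7/160: DF=(889791/800000 − 7/160·(0.990800+0.973900+0.946300))/(1+7/160) = 2359/2500 ≈ 0.943600
step 5 [2.5y] swap r/2=520/23753: DF=(1 − 520/23753·(0.990800+0.973900+0.946300+0.943600))/(1+520/23753) = 112/125 ≈ 0.896000
step 6 [3y] swap r/2=1471/56035: DF=(1 − 1471/56035·(0.990800+0.973900+0.946300+0.943600+0.896000))/(1+1471/56035) = 8529/10000 ≈ 0.852900
step 7 [3.5y] swap r/2=1606/64429: DF=(1 − 1606/64429·(0.990800+0.973900+0.946300+0.943600+0.896000+0.852900))/(1+1606/64429) = 4197/5000 ≈ 0.839400
step 8 [4y] bond c/2=9/400: DF=(397497/400000 − 9/400·(0.990800+0.973900+0.946300+0.943600+0.896000+0.852900+0.839400))/(1+9/400) = 8301/10000 ≈ 0.830100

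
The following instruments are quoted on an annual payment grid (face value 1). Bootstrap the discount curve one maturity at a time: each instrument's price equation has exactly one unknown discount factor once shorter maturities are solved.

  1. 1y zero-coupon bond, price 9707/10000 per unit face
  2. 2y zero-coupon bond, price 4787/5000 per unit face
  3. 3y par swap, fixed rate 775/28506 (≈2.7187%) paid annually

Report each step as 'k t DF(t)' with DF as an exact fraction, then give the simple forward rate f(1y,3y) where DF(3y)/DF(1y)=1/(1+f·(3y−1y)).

step 1 [1y] zero: DF = P = 9707/10000 ≈ 0.970700
step 2 [2y] zero: DF = P = 4787/5000 ≈ 0.957400
step 3 [3y] swap r/1=775/28506: DF=(1 − 775/28506·(0.970700+0.957400))/(1+775/28506) = 369/400 ≈ 0.922500

1 1 9707/10000
2 2 4787/5000
3 3 369/400
f(1y,3y) = ((9707/10000)/(369/400) − 1)/(2) = 241/9225 ≈ 2.6125%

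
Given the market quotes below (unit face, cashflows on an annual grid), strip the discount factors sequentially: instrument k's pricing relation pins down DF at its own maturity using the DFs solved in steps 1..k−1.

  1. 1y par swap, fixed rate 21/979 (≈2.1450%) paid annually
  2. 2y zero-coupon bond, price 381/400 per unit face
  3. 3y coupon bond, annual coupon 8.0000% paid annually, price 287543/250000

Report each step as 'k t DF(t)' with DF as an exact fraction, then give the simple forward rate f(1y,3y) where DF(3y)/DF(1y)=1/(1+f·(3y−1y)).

1 1 979/1000
2 2 381/400
3 3 9219/10000
f(1y,3y) = ((979/1000)/(9219/10000) − 1)/(2) = 571/18438 ≈ 3.0969%

step 1 [1y] swap r/1=21/979: DF=(1 − 21/979·(0))/(1+21/979) = 979/1000 ≈ 0.979000
step 2 [2y] zero: DF = P = 381/400 ≈ 0.952500
step 3 [3y] bond c/1=2/25: DF=(287543/250000 − 2/25·(0.979000+0.952500))/(1+2/25) = 9219/10000 ≈ 0.921900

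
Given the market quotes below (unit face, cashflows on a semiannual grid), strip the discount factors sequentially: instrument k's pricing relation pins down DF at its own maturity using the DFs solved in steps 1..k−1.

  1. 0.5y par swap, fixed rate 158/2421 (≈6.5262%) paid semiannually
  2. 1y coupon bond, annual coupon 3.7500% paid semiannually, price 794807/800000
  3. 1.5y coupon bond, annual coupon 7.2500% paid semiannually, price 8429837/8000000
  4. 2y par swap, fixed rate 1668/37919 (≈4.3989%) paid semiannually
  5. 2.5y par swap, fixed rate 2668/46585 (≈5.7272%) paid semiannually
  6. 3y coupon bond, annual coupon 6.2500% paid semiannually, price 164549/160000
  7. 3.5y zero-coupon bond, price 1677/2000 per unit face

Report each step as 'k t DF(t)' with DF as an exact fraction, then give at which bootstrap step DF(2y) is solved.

1 1/2 2421/2500
2 1 4787/5000
3 3/2 1899/2000
4 2 4583/5000
5 5/2 4333/5000
6 3 8561/10000
7 7/2 1677/2000
DF(2y) is solved at step 4

step 1 [0.5y] swap r/2=79/2421: DF=(1 − 79/2421·(0))/(1+79/2421) = 2421/2500 ≈ 0.968400
step 2 [1y] bond c/2=3/160: DF=(794807/800000 − 3/160·(0.968400))/(1+3/160) = 4787/5000 ≈ 0.957400
step 3 [1.5y] bond c/2=29/800: DF=(8429837/8000000 − 29/800·(0.968400+0.957400))/(1+29/800) = 1899/2000 ≈ 0.949500
step 4 [2y] swap r/2=834/37919: DF=(1 − 834/37919·(0.968400+0.957400+0.949500))/(1+834/37919) = 4583/5000 ≈ 0.916600
step 5 [2.5y] swap r/2=1334/46585: DF=(1 − 1334/46585·(0.968400+0.957400+0.949500+0.916600))/(1+1334/46585) = 4333/5000 ≈ 0.866600
step 6 [3y] bond c/2=1/32: DF=(164549/160000 − 1/32·(0.968400+0.957400+0.949500+0.916600+0.866600))/(1+1/32) = 8561/10000 ≈ 0.856100
step 7 [3.5y] zero: DF = P = 1677/2000 ≈ 0.838500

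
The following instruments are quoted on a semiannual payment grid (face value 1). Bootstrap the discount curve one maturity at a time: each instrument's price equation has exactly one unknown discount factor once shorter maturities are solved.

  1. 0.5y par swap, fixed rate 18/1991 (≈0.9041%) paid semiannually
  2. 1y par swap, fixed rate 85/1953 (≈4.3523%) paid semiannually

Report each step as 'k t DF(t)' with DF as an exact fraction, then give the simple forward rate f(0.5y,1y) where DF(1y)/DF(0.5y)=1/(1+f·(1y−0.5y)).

step 1 [0.5y] swap r/2=9/1991: DF=(1 − 9/1991·(0))/(1+9/1991) = 1991/2000 ≈ 0.995500
step 2 [1y] swap r/2=85/3906: DF=(1 − 85/3906·(0.995500))/(1+85/3906) = 383/400 ≈ 0.957500

1 1/2 1991/2000
2 1 383/400
f(0.5y,1y) = ((1991/2000)/(383/400) − 1)/(1/2) = 152/1915 ≈ 7.9373%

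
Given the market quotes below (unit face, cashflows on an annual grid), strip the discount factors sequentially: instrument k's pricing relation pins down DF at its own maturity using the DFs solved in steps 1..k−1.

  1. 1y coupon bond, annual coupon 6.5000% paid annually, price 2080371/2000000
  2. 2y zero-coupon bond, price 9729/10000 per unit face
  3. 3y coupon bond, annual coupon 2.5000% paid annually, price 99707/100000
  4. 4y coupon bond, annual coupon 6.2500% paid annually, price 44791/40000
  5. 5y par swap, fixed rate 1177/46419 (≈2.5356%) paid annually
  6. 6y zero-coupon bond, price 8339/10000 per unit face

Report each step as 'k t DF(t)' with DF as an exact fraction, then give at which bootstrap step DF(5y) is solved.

step 1 [1y] bond c/1=13/200: DF=(2080371/2000000 − 13/200·(0))/(1+13/200) = 9767/10000 ≈ 0.976700
step 2 [2y] zero: DF = P = 9729/10000 ≈ 0.972900
step 3 [3y] bond c/1=1/40: DF=(99707/100000 − 1/40·(0.976700+0.972900))/(1+1/40) = 2313/2500 ≈ 0.925200
step 4 [4y] bond c/1=1/16: DF=(44791/40000 − 1/16·(0.976700+0.972900+0.925200))/(1+1/16) = 553/625 ≈ 0.884800
step 5 [5y] swap r/1=1177/46419: DF=(1 − 1177/46419·(0.976700+0.972900+0.925200+0.884800))/(1+1177/46419) = 8823/10000 ≈ 0.882300
step 6 [6y] zero: DF = P = 8339/10000 ≈ 0.833900

1 1 9767/10000
2 2 9729/10000
3 3 2313/2500
4 4 553/625
5 5 8823/10000
6 6 8339/10000
DF(5y) is solved at step 5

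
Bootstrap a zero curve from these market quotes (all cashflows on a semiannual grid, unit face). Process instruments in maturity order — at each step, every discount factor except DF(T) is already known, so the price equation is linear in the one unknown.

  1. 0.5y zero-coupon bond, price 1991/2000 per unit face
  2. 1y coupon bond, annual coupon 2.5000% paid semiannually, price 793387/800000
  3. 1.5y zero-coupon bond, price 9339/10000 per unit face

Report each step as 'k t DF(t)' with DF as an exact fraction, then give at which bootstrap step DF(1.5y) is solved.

1 1/2 1991/2000
2 1 1209/1250
3 3/2 9339/10000
DF(1.5y) is solved at step 3

step 1 [0.5y] zero: DF = P = 1991/2000 ≈ 0.995500
step 2 [1y] bond c/2=1/80: DF=(793387/800000 − 1/80·(0.995500))/(1+1/80) = 1209/1250 ≈ 0.967200
step 3 [1.5y] zero: DF = P = 9339/10000 ≈ 0.933900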